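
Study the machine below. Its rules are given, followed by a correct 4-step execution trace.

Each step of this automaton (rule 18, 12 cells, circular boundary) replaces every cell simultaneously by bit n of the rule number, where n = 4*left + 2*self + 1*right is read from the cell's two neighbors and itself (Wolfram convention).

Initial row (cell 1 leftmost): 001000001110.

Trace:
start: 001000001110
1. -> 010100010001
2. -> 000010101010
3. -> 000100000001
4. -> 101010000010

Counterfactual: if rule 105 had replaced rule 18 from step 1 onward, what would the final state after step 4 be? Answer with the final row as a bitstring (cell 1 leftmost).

110011001100

(re-executing steps 1..4 under rule 105; state before step 1: 001000001110)
1. -> 100011101010
2. -> 001010110101
3. -> 000101111010
4. -> 110011001100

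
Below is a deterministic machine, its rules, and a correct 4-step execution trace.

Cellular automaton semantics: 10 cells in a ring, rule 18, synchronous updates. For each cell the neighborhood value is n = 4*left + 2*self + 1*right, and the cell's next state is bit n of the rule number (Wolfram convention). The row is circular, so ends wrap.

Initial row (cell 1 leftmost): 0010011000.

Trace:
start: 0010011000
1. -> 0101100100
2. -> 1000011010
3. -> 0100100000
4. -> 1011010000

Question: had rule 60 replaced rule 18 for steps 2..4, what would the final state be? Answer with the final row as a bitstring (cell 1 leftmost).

(re-executing steps 2..4 under rule 60; state before step 2: 0101100100)
2. -> 0111010110
3. -> 0100111101
4. -> 1110100011

1110100011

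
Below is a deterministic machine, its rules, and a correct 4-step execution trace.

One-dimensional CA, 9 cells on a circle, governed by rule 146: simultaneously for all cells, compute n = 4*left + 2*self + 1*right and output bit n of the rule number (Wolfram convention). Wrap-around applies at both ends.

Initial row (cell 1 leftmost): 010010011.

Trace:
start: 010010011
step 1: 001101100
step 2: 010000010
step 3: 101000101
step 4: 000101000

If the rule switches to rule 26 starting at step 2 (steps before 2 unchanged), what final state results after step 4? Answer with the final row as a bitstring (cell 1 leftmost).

000101011

(re-executing steps 2..4 under rule 26; state before step 2: 001101100)
step 2: 011001010
step 3: 110110001
step 4: 000101011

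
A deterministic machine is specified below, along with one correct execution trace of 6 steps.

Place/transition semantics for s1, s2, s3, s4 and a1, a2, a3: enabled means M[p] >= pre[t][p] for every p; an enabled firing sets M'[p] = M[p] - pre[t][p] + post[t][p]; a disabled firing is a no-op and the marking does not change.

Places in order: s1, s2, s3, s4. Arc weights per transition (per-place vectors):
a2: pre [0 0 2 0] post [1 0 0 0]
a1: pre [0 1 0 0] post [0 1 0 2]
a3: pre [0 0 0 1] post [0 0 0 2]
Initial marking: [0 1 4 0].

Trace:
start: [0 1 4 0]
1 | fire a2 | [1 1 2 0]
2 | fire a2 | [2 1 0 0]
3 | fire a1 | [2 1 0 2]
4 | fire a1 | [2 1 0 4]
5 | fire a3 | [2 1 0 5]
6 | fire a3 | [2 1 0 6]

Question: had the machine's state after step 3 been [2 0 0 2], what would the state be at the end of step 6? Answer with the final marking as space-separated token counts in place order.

2 0 0 4

state after step 3 := [2 0 0 2]
4 | fire a1 | [2 0 0 2]
5 | fire a3 | [2 0 0 3]
6 | fire a3 | [2 0 0 4]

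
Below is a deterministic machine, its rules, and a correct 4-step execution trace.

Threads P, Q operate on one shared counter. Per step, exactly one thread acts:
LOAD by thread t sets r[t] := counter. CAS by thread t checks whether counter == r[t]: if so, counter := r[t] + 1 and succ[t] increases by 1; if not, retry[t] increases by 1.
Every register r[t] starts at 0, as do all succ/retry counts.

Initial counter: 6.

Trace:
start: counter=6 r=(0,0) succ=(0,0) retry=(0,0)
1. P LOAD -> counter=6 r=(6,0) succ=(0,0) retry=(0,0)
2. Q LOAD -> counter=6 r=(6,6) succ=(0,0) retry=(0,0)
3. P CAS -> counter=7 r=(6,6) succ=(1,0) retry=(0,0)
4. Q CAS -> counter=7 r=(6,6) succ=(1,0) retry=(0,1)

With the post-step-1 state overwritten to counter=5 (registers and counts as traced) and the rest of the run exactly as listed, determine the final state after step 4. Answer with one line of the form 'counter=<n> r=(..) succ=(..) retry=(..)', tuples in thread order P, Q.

state after step 1 := counter=5 r=(6,0) succ=(0,0) retry=(0,0)
2. Q LOAD -> counter=5 r=(6,5) succ=(0,0) retry=(0,0)
3. P CAS -> counter=5 r=(6,5) succ=(0,0) retry=(1,0)
4. Q CAS -> counter=6 r=(6,5) succ=(0,1) retry=(1,0)

counter=6 r=(6,5) succ=(0,1) retry=(1,0)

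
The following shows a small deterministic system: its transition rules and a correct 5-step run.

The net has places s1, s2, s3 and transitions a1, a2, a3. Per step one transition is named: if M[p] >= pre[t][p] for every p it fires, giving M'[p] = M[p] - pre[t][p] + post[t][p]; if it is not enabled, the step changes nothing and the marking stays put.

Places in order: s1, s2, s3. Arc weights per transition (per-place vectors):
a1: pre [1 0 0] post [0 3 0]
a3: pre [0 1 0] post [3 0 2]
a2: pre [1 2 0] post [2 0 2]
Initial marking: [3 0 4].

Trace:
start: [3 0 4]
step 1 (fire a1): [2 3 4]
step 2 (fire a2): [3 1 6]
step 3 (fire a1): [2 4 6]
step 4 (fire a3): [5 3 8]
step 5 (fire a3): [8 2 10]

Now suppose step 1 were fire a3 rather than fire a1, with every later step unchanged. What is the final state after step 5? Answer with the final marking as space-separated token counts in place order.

(re-executing from step 1 with the substitution; state before step 1: [3 0 4])
step 1 (fire a3): [3 0 4]
step 2 (fire a2): [3 0 4]
step 3 (fire a1): [2 3 4]
step 4 (fire a3): [5 2 6]
step 5 (fire a3): [8 1 8]

8 1 8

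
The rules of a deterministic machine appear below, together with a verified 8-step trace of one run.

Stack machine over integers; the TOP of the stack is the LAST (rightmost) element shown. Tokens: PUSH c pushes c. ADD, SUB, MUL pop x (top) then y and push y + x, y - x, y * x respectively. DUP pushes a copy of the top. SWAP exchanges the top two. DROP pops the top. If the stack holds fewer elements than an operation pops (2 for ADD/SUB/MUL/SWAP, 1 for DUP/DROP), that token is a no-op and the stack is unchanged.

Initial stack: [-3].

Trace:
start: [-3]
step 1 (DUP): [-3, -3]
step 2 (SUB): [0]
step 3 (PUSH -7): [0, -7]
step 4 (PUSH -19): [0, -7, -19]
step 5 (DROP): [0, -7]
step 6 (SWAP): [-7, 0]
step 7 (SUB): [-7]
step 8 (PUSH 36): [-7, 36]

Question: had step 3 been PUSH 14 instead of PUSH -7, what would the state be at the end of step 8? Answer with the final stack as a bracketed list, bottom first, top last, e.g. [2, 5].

(re-executing from step 3 with the substitution; state before step 3: [0])
step 3 (PUSH 14): [0, 14]
step 4 (PUSH -19): [0, 14, -19]
step 5 (DROP): [0, 14]
step 6 (SWAP): [14, 0]
step 7 (SUB): [14]
step 8 (PUSH 36): [14, 36]

[14, 36]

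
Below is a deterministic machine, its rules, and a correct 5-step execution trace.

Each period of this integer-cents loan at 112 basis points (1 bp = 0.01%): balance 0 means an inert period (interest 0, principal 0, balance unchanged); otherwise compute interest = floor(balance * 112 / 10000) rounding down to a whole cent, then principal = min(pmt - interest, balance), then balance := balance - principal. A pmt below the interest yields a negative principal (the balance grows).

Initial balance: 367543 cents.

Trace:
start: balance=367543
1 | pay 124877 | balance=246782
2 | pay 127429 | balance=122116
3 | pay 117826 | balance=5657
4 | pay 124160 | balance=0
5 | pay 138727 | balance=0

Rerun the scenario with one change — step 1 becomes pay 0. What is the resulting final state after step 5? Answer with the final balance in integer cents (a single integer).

(re-executing from step 1 with the substitution; state before step 1: balance=367543)
1 | pay 0 | balance=371659
2 | pay 127429 | balance=248392
3 | pay 117826 | balance=133347
4 | pay 124160 | balance=10680
5 | pay 138727 | balance=0

0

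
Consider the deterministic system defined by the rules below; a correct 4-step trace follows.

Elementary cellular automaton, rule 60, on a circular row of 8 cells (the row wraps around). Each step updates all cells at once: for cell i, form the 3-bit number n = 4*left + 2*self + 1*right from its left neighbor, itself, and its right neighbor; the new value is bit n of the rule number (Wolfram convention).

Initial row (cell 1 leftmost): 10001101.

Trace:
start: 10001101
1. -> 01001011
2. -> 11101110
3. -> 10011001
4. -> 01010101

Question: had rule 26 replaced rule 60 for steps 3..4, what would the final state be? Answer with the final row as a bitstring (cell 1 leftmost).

01010101

(re-executing steps 3..4 under rule 26; state before step 3: 11101110)
3. -> 10001000
4. -> 01010101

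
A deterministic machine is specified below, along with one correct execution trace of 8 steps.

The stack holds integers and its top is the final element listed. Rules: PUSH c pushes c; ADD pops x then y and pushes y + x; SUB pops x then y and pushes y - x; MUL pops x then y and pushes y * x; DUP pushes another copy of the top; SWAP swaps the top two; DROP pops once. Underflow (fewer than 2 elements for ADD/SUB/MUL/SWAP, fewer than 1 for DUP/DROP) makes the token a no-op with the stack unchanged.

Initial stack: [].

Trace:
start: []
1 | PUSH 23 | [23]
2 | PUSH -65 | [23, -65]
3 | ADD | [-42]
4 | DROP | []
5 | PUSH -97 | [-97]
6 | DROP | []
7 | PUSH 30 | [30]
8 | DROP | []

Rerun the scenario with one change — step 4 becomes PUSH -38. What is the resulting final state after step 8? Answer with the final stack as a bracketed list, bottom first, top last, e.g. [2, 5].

(re-executing from step 4 with the substitution; state before step 4: [-42])
4 | PUSH -38 | [-42, -38]
5 | PUSH -97 | [-42, -38, -97]
6 | DROP | [-42, -38]
7 | PUSH 30 | [-42, -38, 30]
8 | DROP | [-42, -38]

[-42, -38]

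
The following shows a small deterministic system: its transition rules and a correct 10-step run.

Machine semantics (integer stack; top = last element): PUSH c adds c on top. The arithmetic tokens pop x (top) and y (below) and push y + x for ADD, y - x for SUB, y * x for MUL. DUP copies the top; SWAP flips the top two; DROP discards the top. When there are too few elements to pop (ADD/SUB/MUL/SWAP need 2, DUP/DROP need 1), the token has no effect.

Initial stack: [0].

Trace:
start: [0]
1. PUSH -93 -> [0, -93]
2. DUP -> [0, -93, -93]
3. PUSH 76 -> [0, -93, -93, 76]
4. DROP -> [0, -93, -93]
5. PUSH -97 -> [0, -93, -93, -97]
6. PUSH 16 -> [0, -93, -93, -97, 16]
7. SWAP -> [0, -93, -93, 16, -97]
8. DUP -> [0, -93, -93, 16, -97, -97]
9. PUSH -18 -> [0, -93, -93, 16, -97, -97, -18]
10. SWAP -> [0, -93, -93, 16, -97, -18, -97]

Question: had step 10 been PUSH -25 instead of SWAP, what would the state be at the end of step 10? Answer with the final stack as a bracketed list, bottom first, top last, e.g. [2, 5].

[0, -93, -93, 16, -97, -97, -18, -25]

(re-executing from step 10 with the substitution; state before step 10: [0, -93, -93, 16, -97, -97, -18])
10. PUSH -25 -> [0, -93, -93, 16, -97, -97, -18, -25]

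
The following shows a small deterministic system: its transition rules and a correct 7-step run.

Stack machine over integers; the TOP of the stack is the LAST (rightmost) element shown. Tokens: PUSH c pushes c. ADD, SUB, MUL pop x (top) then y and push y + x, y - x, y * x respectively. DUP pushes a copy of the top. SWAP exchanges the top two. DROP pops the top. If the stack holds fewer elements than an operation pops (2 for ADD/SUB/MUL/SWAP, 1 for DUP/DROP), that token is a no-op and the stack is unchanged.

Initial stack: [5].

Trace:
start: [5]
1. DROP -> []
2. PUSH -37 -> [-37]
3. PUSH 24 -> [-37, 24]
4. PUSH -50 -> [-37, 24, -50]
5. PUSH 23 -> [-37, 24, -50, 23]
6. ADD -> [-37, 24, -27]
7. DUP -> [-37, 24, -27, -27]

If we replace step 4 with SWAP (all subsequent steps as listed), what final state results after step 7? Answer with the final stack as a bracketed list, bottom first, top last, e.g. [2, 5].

[24, -14, -14]

(re-executing from step 4 with the substitution; state before step 4: [-37, 24])
4. SWAP -> [24, -37]
5. PUSH 23 -> [24, -37, 23]
6. ADD -> [24, -14]
7. DUP -> [24, -14, -14]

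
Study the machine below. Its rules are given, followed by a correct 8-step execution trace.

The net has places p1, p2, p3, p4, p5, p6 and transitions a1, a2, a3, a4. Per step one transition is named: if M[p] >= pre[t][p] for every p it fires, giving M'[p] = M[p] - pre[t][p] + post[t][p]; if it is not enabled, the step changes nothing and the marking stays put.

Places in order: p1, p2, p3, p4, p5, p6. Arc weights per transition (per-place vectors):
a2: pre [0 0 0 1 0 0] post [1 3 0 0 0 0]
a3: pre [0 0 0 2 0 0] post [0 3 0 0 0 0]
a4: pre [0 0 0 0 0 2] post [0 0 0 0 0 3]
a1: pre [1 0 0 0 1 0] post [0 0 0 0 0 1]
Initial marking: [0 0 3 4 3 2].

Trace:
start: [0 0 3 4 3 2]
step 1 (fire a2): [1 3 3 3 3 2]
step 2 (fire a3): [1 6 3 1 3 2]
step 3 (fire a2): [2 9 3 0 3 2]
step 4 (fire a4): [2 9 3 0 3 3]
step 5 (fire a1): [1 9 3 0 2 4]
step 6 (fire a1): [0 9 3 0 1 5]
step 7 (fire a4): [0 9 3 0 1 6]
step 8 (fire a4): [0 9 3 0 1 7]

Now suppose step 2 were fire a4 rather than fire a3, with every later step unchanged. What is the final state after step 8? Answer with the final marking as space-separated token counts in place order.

0 6 3 2 1 8

(re-executing from step 2 with the substitution; state before step 2: [1 3 3 3 3 2])
step 2 (fire a4): [1 3 3 3 3 3]
step 3 (fire a2): [2 6 3 2 3 3]
step 4 (fire a4): [2 6 3 2 3 4]
step 5 (fire a1): [1 6 3 2 2 5]
step 6 (fire a1): [0 6 3 2 1 6]
step 7 (fire a4): [0 6 3 2 1 7]
step 8 (fire a4): [0 6 3 2 1 8]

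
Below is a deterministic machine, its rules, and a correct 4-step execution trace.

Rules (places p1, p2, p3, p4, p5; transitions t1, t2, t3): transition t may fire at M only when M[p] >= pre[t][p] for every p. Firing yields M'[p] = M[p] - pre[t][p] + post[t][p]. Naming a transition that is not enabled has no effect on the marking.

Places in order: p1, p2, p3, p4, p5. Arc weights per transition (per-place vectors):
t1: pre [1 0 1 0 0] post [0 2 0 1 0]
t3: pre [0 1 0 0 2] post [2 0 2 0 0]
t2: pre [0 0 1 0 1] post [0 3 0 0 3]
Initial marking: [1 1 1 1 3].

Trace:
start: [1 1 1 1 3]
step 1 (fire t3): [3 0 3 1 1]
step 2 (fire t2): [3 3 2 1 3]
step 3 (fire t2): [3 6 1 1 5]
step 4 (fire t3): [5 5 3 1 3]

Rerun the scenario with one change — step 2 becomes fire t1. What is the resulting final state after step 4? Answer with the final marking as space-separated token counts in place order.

(re-executing from step 2 with the substitution; state before step 2: [3 0 3 1 1])
step 2 (fire t1): [2 2 2 2 1]
step 3 (fire t2): [2 5 1 2 3]
step 4 (fire t3): [4 4 3 2 1]

4 4 3 2 1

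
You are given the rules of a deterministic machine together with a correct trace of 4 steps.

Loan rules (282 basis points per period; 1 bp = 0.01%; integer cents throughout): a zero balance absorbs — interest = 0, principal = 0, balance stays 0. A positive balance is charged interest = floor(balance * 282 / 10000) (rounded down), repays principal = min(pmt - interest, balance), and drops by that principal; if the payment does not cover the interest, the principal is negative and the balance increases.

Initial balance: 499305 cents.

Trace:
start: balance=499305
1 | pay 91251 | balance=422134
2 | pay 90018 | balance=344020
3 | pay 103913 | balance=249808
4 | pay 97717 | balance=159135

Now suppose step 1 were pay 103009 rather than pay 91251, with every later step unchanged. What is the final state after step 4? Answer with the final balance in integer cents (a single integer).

(re-executing from step 1 with the substitution; state before step 1: balance=499305)
1 | pay 103009 | balance=410376
2 | pay 90018 | balance=331930
3 | pay 103913 | balance=237377
4 | pay 97717 | balance=146354

146354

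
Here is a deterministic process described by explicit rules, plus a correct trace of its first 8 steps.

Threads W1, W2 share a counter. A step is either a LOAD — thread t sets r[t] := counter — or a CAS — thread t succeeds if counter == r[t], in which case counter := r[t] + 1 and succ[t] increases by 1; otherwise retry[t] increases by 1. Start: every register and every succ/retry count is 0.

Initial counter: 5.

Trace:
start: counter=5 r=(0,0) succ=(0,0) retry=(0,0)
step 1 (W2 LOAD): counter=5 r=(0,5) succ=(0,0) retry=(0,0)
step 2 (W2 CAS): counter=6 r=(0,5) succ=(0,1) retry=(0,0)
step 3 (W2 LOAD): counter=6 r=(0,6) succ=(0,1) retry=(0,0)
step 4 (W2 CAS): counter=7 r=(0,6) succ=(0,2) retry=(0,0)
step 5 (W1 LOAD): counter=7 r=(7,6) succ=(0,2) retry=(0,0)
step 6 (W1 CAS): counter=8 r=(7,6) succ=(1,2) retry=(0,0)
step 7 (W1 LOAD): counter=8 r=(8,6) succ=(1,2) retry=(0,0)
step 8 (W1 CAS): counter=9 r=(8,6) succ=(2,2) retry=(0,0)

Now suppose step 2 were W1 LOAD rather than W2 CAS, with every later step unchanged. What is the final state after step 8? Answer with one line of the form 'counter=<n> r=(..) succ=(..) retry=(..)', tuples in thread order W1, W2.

counter=8 r=(7,5) succ=(2,1) retry=(0,0)

(re-executing from step 2 with the substitution; state before step 2: counter=5 r=(0,5) succ=(0,0) retry=(0,0))
step 2 (W1 LOAD): counter=5 r=(5,5) succ=(0,0) retry=(0,0)
step 3 (W2 LOAD): counter=5 r=(5,5) succ=(0,0) retry=(0,0)
step 4 (W2 CAS): counter=6 r=(5,5) succ=(0,1) retry=(0,0)
step 5 (W1 LOAD): counter=6 r=(6,5) succ=(0,1) retry=(0,0)
step 6 (W1 CAS): counter=7 r=(6,5) succ=(1,1) retry=(0,0)
step 7 (W1 LOAD): counter=7 r=(7,5) succ=(1,1) retry=(0,0)
step 8 (W1 CAS): counter=8 r=(7,5) succ=(2,1) retry=(0,0)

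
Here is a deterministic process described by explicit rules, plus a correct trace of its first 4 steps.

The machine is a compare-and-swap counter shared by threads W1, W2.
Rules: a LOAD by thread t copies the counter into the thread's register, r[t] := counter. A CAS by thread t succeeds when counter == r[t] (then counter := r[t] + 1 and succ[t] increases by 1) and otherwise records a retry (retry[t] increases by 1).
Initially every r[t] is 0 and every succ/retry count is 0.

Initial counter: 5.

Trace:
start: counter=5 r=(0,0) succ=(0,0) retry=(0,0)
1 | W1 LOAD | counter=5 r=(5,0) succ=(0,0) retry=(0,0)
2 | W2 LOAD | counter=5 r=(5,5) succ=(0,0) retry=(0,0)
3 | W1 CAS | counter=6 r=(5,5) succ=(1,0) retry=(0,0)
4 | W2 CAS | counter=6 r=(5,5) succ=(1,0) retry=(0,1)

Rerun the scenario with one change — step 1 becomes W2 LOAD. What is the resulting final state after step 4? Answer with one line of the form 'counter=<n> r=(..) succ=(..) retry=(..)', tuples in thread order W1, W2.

(re-executing from step 1 with the substitution; state before step 1: counter=5 r=(0,0) succ=(0,0) retry=(0,0))
1 | W2 LOAD | counter=5 r=(0,5) succ=(0,0) retry=(0,0)
2 | W2 LOAD | counter=5 r=(0,5) succ=(0,0) retry=(0,0)
3 | W1 CAS | counter=5 r=(0,5) succ=(0,0) retry=(1,0)
4 | W2 CAS | counter=6 r=(0,5) succ=(0,1) retry=(1,0)

counter=6 r=(0,5) succ=(0,1) retry=(1,0)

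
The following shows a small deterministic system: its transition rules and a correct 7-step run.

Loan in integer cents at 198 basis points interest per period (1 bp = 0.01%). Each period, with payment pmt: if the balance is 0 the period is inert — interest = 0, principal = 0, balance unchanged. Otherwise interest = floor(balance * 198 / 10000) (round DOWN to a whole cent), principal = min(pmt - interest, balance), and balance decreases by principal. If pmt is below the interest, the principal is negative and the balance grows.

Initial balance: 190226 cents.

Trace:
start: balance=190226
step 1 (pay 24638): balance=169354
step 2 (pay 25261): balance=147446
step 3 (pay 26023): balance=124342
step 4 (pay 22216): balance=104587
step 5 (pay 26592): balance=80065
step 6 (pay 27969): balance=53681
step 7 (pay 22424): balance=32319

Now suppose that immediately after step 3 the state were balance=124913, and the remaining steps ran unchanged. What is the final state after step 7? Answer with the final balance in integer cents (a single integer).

32938

state after step 3 := balance=124913
step 4 (pay 22216): balance=105170
step 5 (pay 26592): balance=80660
step 6 (pay 27969): balance=54288
step 7 (pay 22424): balance=32938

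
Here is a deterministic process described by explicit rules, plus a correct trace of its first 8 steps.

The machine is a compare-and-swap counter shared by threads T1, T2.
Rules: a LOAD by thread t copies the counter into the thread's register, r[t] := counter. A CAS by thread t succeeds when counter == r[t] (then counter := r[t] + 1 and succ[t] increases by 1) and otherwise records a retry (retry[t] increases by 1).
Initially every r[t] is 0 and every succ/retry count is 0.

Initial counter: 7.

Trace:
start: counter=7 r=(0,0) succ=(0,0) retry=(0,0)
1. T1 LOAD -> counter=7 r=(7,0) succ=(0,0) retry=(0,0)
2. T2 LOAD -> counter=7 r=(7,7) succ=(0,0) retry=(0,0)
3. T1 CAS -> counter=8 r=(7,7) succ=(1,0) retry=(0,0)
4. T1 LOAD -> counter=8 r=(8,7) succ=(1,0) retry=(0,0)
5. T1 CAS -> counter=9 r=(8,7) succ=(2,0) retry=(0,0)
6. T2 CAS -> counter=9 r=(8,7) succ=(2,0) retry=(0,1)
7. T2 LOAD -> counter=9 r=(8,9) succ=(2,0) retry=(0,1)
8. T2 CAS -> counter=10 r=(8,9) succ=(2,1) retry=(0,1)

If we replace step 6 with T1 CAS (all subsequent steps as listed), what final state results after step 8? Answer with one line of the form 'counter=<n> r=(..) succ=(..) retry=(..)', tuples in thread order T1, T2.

(re-executing from step 6 with the substitution; state before step 6: counter=9 r=(8,7) succ=(2,0) retry=(0,0))
6. T1 CAS -> counter=9 r=(8,7) succ=(2,0) retry=(1,0)
7. T2 LOAD -> counter=9 r=(8,9) succ=(2,0) retry=(1,0)
8. T2 CAS -> counter=10 r=(8,9) succ=(2,1) retry=(1,0)

counter=10 r=(8,9) succ=(2,1) retry=(1,0)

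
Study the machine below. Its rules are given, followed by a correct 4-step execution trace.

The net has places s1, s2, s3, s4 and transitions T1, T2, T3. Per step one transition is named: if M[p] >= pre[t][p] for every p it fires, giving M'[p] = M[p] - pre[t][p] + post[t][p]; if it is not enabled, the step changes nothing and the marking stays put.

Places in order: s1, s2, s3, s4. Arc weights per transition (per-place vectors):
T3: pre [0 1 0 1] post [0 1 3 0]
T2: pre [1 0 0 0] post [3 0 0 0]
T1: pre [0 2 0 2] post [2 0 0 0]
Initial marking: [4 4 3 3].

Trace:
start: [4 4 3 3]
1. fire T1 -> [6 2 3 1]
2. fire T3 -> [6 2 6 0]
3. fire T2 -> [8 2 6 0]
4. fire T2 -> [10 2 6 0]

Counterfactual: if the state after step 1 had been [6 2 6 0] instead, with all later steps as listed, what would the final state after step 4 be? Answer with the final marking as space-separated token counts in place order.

10 2 6 0

state after step 1 := [6 2 6 0]
2. fire T3 -> [6 2 6 0]
3. fire T2 -> [8 2 6 0]
4. fire T2 -> [10 2 6 0]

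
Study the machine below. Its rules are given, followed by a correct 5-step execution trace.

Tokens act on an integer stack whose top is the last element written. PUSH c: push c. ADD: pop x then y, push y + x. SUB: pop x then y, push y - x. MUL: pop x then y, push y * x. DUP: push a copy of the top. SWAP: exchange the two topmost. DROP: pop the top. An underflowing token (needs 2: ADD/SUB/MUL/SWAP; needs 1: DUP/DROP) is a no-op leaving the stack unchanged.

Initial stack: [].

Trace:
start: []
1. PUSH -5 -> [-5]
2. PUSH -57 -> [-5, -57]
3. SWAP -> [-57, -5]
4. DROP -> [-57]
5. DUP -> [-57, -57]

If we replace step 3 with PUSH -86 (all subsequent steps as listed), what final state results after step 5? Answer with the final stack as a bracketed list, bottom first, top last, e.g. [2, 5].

[-5, -57, -57]

(re-executing from step 3 with the substitution; state before step 3: [-5, -57])
3. PUSH -86 -> [-5, -57, -86]
4. DROP -> [-5, -57]
5. DUP -> [-5, -57, -57]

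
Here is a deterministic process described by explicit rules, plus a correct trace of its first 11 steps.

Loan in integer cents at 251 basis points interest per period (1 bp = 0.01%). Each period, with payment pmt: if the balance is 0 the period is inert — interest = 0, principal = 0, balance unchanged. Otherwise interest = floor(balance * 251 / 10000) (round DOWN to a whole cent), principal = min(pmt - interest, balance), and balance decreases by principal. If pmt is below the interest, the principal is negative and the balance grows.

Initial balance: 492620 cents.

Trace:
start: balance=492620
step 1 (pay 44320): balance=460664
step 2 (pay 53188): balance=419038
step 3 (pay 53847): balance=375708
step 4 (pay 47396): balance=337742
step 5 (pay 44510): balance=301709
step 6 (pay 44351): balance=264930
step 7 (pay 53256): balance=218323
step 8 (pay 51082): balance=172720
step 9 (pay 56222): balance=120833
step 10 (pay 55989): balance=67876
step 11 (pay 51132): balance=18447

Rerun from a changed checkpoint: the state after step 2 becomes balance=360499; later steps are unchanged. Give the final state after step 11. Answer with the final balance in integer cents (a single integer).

state after step 2 := balance=360499
step 3 (pay 53847): balance=315700
step 4 (pay 47396): balance=276228
step 5 (pay 44510): balance=238651
step 6 (pay 44351): balance=200290
step 7 (pay 53256): balance=152061
step 8 (pay 51082): balance=104795
step 9 (pay 56222): balance=51203
step 10 (pay 55989): balance=0
step 11 (pay 51132): balance=0

0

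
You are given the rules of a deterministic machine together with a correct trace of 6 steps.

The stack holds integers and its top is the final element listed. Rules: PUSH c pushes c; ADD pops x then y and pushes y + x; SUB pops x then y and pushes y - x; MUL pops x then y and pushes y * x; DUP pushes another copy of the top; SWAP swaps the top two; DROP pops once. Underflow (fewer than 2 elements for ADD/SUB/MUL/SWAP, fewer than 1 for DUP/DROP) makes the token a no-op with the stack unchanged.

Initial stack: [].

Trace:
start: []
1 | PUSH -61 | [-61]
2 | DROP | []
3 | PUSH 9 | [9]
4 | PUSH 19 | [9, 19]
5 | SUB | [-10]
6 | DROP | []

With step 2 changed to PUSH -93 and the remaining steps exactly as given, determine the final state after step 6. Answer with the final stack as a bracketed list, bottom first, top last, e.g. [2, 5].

[-61, -93]

(re-executing from step 2 with the substitution; state before step 2: [-61])
2 | PUSH -93 | [-61, -93]
3 | PUSH 9 | [-61, -93, 9]
4 | PUSH 19 | [-61, -93, 9, 19]
5 | SUB | [-61, -93, -10]
6 | DROP | [-61, -93]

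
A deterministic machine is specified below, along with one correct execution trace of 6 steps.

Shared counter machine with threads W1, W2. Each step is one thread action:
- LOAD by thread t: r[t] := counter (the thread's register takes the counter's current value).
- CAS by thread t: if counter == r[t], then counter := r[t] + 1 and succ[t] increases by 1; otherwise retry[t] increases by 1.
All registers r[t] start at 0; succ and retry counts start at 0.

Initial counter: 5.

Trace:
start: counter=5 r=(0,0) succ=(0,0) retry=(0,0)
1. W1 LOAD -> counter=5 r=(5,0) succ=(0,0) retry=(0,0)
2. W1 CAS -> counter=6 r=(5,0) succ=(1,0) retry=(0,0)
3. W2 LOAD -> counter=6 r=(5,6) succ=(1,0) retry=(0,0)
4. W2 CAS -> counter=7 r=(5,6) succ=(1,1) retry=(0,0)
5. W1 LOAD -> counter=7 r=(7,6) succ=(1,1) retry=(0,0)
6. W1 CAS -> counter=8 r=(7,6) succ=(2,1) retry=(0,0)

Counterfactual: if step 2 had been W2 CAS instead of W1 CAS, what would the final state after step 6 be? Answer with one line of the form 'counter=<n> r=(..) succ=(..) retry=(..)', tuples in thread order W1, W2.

(re-executing from step 2 with the substitution; state before step 2: counter=5 r=(5,0) succ=(0,0) retry=(0,0))
2. W2 CAS -> counter=5 r=(5,0) succ=(0,0) retry=(0,1)
3. W2 LOAD -> counter=5 r=(5,5) succ=(0,0) retry=(0,1)
4. W2 CAS -> counter=6 r=(5,5) succ=(0,1) retry=(0,1)
5. W1 LOAD -> counter=6 r=(6,5) succ=(0,1) retry=(0,1)
6. W1 CAS -> counter=7 r=(6,5) succ=(1,1) retry=(0,1)

counter=7 r=(6,5) succ=(1,1) retry=(0,1)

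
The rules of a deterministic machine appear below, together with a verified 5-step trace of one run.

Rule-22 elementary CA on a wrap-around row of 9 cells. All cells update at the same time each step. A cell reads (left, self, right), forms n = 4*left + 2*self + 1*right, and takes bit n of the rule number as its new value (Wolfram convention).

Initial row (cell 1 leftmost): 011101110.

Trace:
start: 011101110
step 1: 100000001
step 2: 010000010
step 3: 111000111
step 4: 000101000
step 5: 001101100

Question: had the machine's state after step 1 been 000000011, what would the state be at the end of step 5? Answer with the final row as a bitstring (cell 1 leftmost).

state after step 1 := 000000011
step 2: 100000100
step 3: 110001111
step 4: 001010000
step 5: 011011000

011011000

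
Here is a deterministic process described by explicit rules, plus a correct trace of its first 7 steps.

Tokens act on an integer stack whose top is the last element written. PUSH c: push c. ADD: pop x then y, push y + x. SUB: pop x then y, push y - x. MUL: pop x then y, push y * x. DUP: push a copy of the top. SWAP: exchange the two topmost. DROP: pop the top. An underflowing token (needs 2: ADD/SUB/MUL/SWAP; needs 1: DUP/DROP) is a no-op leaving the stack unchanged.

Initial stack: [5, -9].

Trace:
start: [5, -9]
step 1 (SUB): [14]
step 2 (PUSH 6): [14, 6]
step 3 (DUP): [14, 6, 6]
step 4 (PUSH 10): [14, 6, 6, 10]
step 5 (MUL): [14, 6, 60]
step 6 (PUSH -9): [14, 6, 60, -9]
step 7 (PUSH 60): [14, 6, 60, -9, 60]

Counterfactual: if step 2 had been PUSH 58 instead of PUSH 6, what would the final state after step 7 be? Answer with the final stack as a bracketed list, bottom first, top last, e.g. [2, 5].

[14, 58, 580, -9, 60]

(re-executing from step 2 with the substitution; state before step 2: [14])
step 2 (PUSH 58): [14, 58]
step 3 (DUP): [14, 58, 58]
step 4 (PUSH 10): [14, 58, 58, 10]
step 5 (MUL): [14, 58, 580]
step 6 (PUSH -9): [14, 58, 580, -9]
step 7 (PUSH 60): [14, 58, 580, -9, 60]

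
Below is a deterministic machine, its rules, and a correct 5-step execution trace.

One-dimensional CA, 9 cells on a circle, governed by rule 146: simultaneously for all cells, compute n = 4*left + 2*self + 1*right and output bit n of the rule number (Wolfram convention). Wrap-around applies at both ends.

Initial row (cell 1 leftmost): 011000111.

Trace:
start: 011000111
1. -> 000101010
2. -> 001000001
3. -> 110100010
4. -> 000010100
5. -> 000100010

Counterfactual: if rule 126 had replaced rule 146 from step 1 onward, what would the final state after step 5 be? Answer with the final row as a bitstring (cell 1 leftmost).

(re-executing steps 1..5 under rule 126; state before step 1: 011000111)
1. -> 111101101
2. -> 000111111
3. -> 101100001
4. -> 111110011
5. -> 000011110

000011110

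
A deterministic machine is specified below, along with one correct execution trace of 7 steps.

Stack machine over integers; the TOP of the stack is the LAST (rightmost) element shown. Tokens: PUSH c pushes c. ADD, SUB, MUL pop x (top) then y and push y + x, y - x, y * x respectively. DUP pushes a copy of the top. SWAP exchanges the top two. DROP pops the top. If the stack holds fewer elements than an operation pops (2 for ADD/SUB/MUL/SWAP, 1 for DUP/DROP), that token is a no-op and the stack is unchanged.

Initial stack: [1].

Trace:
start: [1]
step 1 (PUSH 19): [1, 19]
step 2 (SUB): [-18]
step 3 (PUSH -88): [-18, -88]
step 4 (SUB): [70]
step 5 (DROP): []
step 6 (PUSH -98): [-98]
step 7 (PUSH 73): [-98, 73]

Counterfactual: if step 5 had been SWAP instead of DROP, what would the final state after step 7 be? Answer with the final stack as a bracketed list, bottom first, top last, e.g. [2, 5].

(re-executing from step 5 with the substitution; state before step 5: [70])
step 5 (SWAP): [70]
step 6 (PUSH -98): [70, -98]
step 7 (PUSH 73): [70, -98, 73]

[70, -98, 73]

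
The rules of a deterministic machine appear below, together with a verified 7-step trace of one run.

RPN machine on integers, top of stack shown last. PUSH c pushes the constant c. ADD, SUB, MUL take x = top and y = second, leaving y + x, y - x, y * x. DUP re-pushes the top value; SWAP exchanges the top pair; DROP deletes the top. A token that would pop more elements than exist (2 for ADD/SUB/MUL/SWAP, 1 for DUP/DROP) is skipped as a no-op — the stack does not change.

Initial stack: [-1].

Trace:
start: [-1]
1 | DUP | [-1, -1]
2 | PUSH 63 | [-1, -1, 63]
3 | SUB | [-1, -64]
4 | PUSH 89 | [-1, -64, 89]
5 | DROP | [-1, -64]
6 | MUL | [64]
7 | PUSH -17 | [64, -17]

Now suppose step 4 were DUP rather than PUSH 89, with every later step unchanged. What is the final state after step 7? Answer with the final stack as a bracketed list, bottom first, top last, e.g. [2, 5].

[64, -17]

(re-executing from step 4 with the substitution; state before step 4: [-1, -64])
4 | DUP | [-1, -64, -64]
5 | DROP | [-1, -64]
6 | MUL | [64]
7 | PUSH -17 | [64, -17]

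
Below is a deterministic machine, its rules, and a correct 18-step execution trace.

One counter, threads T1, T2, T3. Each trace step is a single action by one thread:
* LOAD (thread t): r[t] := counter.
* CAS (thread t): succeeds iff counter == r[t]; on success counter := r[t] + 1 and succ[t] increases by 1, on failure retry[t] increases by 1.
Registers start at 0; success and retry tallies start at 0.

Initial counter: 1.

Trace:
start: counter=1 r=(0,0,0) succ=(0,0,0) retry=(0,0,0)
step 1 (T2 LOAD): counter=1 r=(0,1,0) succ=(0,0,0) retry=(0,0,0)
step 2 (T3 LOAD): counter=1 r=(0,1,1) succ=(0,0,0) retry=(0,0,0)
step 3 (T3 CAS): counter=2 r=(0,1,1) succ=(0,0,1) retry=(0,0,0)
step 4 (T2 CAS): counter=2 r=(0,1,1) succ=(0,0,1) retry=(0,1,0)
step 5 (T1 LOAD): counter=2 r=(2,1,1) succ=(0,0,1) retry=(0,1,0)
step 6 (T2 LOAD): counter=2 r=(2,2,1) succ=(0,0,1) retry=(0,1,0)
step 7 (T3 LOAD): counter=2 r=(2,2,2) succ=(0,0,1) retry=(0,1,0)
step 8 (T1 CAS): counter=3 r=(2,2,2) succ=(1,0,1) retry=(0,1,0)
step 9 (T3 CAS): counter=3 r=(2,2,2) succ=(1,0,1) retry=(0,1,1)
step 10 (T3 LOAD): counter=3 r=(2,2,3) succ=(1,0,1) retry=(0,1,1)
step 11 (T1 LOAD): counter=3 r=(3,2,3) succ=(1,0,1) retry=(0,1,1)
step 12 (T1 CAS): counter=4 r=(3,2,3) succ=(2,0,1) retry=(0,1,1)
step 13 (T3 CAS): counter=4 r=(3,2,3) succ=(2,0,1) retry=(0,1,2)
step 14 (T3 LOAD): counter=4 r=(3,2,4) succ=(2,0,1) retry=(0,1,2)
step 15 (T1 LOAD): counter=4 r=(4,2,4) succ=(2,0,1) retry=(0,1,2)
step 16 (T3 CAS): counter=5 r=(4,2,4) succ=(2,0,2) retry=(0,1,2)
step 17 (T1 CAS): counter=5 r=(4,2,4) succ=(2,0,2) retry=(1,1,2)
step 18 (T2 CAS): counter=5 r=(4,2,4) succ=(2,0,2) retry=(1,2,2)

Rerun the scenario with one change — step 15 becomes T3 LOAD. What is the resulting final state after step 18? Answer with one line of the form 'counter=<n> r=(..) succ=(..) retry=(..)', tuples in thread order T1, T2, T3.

(re-executing from step 15 with the substitution; state before step 15: counter=4 r=(3,2,4) succ=(2,0,1) retry=(0,1,2))
step 15 (T3 LOAD): counter=4 r=(3,2,4) succ=(2,0,1) retry=(0,1,2)
step 16 (T3 CAS): counter=5 r=(3,2,4) succ=(2,0,2) retry=(0,1,2)
step 17 (T1 CAS): counter=5 r=(3,2,4) succ=(2,0,2) retry=(1,1,2)
step 18 (T2 CAS): counter=5 r=(3,2,4) succ=(2,0,2) retry=(1,2,2)

counter=5 r=(3,2,4) succ=(2,0,2) retry=(1,2,2)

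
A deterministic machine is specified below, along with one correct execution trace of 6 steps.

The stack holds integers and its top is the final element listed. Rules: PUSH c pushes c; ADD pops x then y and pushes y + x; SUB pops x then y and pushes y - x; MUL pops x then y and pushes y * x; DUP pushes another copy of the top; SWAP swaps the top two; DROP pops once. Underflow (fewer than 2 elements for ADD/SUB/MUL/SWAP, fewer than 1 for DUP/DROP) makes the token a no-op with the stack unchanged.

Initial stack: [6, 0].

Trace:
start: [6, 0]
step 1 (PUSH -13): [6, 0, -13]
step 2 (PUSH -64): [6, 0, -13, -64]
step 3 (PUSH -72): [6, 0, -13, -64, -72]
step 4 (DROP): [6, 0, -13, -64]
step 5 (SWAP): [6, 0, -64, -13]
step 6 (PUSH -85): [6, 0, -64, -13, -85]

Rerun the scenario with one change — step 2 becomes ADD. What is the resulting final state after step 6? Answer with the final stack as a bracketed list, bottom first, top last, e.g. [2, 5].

(re-executing from step 2 with the substitution; state before step 2: [6, 0, -13])
step 2 (ADD): [6, -13]
step 3 (PUSH -72): [6, -13, -72]
step 4 (DROP): [6, -13]
step 5 (SWAP): [-13, 6]
step 6 (PUSH -85): [-13, 6, -85]

[-13, 6, -85]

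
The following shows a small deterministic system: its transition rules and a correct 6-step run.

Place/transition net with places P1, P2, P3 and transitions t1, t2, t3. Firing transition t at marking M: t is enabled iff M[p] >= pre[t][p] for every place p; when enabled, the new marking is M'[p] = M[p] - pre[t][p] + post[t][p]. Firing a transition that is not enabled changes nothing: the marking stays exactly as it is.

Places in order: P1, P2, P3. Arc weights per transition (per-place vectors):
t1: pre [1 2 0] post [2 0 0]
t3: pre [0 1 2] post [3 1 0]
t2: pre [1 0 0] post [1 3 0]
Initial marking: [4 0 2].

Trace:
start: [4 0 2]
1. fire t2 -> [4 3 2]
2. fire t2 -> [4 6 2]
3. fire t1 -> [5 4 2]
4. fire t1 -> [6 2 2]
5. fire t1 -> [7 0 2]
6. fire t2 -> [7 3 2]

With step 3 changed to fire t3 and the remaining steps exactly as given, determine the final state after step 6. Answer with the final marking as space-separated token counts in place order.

9 5 0

(re-executing from step 3 with the substitution; state before step 3: [4 6 2])
3. fire t3 -> [7 6 0]
4. fire t1 -> [8 4 0]
5. fire t1 -> [9 2 0]
6. fire t2 -> [9 5 0]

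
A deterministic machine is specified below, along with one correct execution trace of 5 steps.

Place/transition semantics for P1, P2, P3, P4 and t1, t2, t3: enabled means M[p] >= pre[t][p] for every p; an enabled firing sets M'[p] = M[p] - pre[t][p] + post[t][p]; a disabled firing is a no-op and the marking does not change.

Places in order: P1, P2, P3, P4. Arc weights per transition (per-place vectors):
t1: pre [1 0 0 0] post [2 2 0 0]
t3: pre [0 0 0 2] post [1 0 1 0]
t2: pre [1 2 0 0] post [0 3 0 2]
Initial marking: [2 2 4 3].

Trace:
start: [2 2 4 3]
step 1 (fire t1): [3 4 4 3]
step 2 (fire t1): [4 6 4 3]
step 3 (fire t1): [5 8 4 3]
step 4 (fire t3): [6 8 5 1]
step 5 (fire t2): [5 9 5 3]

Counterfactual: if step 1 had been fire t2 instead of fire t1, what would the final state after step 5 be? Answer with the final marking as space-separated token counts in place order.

(re-executing from step 1 with the substitution; state before step 1: [2 2 4 3])
step 1 (fire t2): [1 3 4 5]
step 2 (fire t1): [2 5 4 5]
step 3 (fire t1): [3 7 4 5]
step 4 (fire t3): [4 7 5 3]
step 5 (fire t2): [3 8 5 5]

3 8 5 5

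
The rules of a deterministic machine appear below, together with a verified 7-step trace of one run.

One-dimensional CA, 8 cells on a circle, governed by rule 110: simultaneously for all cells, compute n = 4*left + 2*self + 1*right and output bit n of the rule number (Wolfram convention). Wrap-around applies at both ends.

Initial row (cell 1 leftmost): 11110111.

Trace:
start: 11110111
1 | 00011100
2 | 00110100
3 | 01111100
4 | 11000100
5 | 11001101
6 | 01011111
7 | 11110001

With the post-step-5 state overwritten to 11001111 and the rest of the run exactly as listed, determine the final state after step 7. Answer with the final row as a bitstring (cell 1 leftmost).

state after step 5 := 11001111
6 | 01011000
7 | 11111000

11111000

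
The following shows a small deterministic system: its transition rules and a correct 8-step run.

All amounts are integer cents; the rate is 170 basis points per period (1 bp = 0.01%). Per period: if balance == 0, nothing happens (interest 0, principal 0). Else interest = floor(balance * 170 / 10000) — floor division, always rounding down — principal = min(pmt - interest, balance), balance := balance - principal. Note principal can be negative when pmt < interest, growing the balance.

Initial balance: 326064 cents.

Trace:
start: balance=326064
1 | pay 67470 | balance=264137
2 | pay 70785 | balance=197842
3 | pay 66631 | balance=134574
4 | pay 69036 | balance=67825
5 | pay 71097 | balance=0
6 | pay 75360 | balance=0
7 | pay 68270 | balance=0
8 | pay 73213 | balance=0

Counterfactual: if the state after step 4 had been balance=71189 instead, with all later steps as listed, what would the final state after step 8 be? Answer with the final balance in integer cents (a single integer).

state after step 4 := balance=71189
5 | pay 71097 | balance=1302
6 | pay 75360 | balance=0
7 | pay 68270 | balance=0
8 | pay 73213 | balance=0

0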